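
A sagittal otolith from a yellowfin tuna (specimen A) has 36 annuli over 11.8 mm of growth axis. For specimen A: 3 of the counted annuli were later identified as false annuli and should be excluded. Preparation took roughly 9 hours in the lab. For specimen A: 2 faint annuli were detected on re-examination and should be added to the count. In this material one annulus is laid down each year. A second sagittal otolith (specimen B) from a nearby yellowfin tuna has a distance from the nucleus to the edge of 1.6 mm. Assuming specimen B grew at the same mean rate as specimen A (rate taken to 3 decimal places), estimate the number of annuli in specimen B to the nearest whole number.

Specimen A: adjusted count: 36 − 3 + 2 = 35 annuli.
A: Extension rate ≈ 11.8 / 35 = 0.337 mm/yr.
Specimen B: 1.6 mm / 0.337 mm per year = 4.75 years ≈ 5 annuli.

5 annuli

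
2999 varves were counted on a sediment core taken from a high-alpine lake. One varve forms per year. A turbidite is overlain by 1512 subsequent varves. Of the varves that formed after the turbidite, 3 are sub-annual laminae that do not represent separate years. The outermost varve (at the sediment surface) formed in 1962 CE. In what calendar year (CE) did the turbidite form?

453 CE

1512 varves formed after the turbidite.
Removing the 3 false varves leaves 1512 − 3 = 1509 true varves beyond the turbidite.
Counting back 1509 years from 1962 CE places the turbidite in 1962 − 1509 = 453 CE.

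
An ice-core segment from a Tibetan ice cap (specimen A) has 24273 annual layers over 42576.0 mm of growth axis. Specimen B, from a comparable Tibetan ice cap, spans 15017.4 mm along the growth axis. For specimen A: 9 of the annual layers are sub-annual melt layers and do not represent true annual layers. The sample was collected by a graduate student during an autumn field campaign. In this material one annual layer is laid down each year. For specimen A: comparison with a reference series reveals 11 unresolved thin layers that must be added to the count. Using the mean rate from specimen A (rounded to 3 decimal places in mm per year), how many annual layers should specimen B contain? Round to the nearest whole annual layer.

Specimen A: adjusted count: 24273 − 9 + 11 = 24275 annual layers.
A: 42576.0 mm over 24275 years gives 42576.0 / 24275 ≈ 1.754 mm/yr.
Specimen B: 15017.4 mm / 1.754 mm per year = 8561.80 years ≈ 8562 annual layers.

8562 annual layers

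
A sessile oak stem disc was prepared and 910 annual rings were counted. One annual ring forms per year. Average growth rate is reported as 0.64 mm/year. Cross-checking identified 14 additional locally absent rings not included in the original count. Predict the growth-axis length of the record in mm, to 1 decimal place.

591.4 mm

After corrections the count is 910 + 14 = 924 annual rings.
Predicted length = 0.64 mm/year × 924 years = 591.4 mm.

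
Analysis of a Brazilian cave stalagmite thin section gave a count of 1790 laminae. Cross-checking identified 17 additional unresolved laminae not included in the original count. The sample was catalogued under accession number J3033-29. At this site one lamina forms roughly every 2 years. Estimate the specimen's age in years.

3614 years

True lamina count = 1790 + 17 = 1807.
At 2 years per lamina, 1807 × 2 = 3614 years.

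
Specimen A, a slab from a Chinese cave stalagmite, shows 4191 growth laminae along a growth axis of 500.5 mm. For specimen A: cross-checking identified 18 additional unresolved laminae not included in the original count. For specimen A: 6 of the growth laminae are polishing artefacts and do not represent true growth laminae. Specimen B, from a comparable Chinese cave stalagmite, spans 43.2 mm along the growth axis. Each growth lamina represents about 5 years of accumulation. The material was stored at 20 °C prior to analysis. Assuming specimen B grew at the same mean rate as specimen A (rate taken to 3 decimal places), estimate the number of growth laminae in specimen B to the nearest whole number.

360 growth laminae

Specimen A: after corrections the count is 4191 − 6 + 18 = 4203 growth laminae.
Specimen A: 4203 growth laminae at 5 years each span 4203 × 5 = 21015 years.
A: Extension rate ≈ 500.5 / 21015 = 0.024 mm/year.
Specimen B: 43.2 mm / 0.024 mm per year = 1800.00 years; at 5 years per growth lamina that is 1800.00 / 5 ≈ 360 growth laminae.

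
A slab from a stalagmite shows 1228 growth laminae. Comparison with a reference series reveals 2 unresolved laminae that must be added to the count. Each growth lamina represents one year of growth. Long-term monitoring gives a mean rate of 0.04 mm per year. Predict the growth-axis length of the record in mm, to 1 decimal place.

49.2 mm

True growth lamina count = 1228 + 2 = 1230.
Length ≈ 0.04 × 1230 = 49.2 mm.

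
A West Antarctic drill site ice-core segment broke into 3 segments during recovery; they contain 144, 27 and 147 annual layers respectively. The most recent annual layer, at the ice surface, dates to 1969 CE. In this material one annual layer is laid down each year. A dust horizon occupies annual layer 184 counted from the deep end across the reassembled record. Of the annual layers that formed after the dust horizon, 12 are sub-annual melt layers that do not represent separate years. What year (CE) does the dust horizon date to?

1847 CE

Total annual layers = 144 + 27 + 147 = 318.
The dust horizon sits at annual layer 184 from the deep end, so 318 − 184 = 134 annual layers formed after it.
Removing the 12 false annual layers leaves 134 − 12 = 122 true annual layers beyond the dust horizon.
Counting back 122 years from 1969 CE places the dust horizon in 1969 − 122 = 1847 CE.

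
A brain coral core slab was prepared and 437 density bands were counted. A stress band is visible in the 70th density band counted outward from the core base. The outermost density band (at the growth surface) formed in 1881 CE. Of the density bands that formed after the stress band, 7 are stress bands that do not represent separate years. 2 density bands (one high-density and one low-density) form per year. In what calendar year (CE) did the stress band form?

437 − 70 = 367 density bands lie beyond the stress band toward the growth surface.
Excluding 7 false density bands: 367 − 7 = 360.
360 density bands at 2 per year is 360 / 2 = 180 years.
Counting back 180 years from 1881 CE places the stress band in 1881 − 180 = 1701 CE.

1701 CE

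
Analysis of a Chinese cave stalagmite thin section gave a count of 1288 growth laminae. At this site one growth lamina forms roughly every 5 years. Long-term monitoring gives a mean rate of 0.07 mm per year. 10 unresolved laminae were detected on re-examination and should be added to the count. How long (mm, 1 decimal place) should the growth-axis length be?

After corrections the count is 1288 + 10 = 1298 growth laminae.
Multiplying by 5 years per growth lamina: 1298 × 5 = 6490 years.
Length ≈ 0.07 × 6490 = 454.3 mm.

454.3 mm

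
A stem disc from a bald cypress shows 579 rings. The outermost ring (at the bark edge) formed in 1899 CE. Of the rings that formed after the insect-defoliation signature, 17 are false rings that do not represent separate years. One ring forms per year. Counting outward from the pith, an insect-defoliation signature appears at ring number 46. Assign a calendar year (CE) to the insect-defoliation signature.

The insect-defoliation signature sits at ring 46 from the pith, so 579 − 46 = 533 rings formed after it.
533 − 17 false = 516 true rings after the insect-defoliation signature.
Counting back 516 years from 1899 CE places the insect-defoliation signature in 1899 − 516 = 1383 CE.

1383 CE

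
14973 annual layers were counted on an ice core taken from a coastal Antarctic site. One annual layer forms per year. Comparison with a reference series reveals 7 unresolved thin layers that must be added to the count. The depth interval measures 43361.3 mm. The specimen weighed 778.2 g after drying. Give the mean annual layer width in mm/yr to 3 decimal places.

After corrections the count is 14973 + 7 = 14980 annual layers.
Mean rate = 43361.3 mm / 14980 years ≈ 2.895 mm/yr.

2.895 mm/yr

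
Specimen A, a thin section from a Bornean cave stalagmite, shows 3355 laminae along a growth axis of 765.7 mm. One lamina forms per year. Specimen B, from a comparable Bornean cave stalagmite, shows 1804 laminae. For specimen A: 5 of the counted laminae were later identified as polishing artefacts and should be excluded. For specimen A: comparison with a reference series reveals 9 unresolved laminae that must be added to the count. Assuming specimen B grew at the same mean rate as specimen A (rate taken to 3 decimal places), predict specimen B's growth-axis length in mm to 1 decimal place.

Specimen A: after corrections the count is 3355 − 5 + 9 = 3359 laminae.
A: Mean rate = 765.7 mm / 3359 years ≈ 0.228 mm/year.
Length of B = 0.228 × 1804 = 411.3 mm.

411.3 mm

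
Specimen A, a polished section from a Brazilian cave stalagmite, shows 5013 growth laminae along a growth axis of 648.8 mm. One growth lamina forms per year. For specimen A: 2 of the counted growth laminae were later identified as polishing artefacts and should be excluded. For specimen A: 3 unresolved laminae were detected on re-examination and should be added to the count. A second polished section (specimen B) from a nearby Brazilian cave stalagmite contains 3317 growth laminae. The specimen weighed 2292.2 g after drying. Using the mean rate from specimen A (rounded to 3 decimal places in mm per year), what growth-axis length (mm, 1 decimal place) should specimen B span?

Specimen A: true growth lamina count = 5013 − 2 + 3 = 5014.
A: 648.8 mm over 5014 years gives 648.8 / 5014 ≈ 0.129 mm/yr.
Length of B = 0.129 × 3317 = 427.9 mm.

427.9 mm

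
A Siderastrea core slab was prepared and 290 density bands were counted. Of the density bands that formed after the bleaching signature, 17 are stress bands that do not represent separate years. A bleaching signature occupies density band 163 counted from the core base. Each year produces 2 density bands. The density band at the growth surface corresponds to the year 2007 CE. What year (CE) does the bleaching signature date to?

Between density band 163 and the growth surface there are 290 − 163 = 127 density bands.
Excluding 17 false density bands: 127 − 17 = 110.
110 density bands at 2 per year is 110 / 2 = 55 years.
Counting back 55 years from 2007 CE places the bleaching signature in 2007 − 55 = 1952 CE.

1952 CE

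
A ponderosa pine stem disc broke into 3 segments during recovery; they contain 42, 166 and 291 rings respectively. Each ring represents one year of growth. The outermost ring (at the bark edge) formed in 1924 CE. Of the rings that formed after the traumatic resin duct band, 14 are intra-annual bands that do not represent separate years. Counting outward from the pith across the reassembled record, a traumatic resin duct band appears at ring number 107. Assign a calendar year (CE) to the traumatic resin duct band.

1546 CE

Total rings = 42 + 166 + 291 = 499.
499 − 107 = 392 rings lie beyond the traumatic resin duct band toward the bark edge.
392 − 14 false = 378 true rings after the traumatic resin duct band.
The ring at the bark edge is 1924 CE, so the traumatic resin duct band dates to 1924 − 378 = 1546 CE.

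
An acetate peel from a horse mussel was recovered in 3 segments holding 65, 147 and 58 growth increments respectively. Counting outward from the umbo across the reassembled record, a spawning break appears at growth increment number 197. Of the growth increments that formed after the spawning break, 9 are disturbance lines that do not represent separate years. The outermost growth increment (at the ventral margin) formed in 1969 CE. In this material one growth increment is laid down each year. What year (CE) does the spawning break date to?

1905 CE

Total growth increments = 65 + 147 + 58 = 270.
270 − 197 = 73 growth increments lie beyond the spawning break toward the ventral margin.
73 − 9 false = 64 true growth increments after the spawning break.
1969 − 64 = 1905 CE.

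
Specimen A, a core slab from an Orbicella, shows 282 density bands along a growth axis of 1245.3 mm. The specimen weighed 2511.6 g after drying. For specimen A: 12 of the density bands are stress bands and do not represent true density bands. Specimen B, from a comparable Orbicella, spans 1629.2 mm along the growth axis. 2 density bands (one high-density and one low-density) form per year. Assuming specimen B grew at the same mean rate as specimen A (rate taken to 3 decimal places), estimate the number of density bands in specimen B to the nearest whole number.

Specimen A: true density band count = 282 − 12 = 270.
Specimen A: 270 density bands at 2 per year is 270 / 2 = 135 years.
A: Extension rate ≈ 1245.3 / 135 = 9.224 mm/year.
Specimen B: 1629.2 mm / 9.224 mm per year = 176.63 years; at 2 density bands per year that is 176.63 × 2 ≈ 353 density bands.

353 density bands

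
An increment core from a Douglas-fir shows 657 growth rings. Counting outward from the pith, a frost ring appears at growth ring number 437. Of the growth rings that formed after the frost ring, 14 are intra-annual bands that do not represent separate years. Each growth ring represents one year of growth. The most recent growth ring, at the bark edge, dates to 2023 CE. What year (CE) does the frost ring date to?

Between growth ring 437 and the bark edge there are 657 − 437 = 220 growth rings.
Removing the 14 false growth rings leaves 220 − 14 = 206 true growth rings beyond the frost ring.
2023 − 206 = 1817 CE.

1817 CE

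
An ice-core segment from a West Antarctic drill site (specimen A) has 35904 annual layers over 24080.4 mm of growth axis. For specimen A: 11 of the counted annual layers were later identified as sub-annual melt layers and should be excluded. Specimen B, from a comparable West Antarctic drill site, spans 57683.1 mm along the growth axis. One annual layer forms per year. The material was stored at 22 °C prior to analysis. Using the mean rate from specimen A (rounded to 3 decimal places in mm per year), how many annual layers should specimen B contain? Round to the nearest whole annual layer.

85966 annual layers

Specimen A: after corrections the count is 35904 − 11 = 35893 annual layers.
A: 24080.4 mm over 35893 years gives 24080.4 / 35893 ≈ 0.671 mm per year.
Specimen B: 57683.1 mm / 0.671 mm per year = 85965.87 years ≈ 85966 annual layers.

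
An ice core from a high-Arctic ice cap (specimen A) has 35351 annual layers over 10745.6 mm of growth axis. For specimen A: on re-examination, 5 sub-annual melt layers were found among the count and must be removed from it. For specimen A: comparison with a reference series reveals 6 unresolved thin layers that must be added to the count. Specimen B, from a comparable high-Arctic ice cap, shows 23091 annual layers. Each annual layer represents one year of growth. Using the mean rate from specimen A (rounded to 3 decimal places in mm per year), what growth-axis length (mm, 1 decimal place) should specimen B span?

Specimen A: true annual layer count = 35351 − 5 + 6 = 35352.
A: Mean rate = 10745.6 mm / 35352 years ≈ 0.304 mm/yr.
Length of B = 0.304 × 23091 = 7019.7 mm.

7019.7 mm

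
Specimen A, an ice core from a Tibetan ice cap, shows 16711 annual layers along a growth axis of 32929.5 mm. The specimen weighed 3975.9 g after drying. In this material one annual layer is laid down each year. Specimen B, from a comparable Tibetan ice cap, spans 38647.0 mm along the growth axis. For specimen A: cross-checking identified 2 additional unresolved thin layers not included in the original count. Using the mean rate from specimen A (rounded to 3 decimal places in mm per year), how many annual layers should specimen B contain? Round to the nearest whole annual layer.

Specimen A: correcting the raw count gives 16711 + 2 = 16713 true annual layers.
A: Extension rate ≈ 32929.5 / 16713 = 1.970 mm/year.
Specimen B: 38647.0 mm / 1.970 mm per year = 19617.77 years ≈ 19618 annual layers.

19618 annual layers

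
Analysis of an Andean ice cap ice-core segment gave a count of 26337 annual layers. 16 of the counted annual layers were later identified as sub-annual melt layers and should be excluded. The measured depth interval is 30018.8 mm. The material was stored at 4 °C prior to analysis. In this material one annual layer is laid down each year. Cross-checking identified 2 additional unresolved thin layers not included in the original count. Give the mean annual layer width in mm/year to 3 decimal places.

Correcting the raw count gives 26337 − 16 + 2 = 26323 true annual layers.
Mean rate = 30018.8 mm / 26323 years ≈ 1.140 mm/year.

1.140 mm/year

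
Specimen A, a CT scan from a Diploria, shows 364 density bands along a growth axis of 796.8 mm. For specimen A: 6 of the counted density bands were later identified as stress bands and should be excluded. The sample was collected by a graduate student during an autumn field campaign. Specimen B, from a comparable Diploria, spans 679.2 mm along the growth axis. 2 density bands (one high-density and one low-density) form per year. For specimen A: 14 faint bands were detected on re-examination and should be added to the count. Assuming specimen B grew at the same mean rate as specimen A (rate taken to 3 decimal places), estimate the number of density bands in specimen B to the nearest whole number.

317 density bands

Specimen A: true density band count = 364 − 6 + 14 = 372.
Specimen A: dividing by 2 density bands per year: 372 / 2 = 186 years.
A: 796.8 mm over 186 years gives 796.8 / 186 ≈ 4.284 mm per year.
For B, 679.2 / 4.284 = 158.54 years; at 2 density bands per year that is 158.54 × 2 ≈ 317 density bands.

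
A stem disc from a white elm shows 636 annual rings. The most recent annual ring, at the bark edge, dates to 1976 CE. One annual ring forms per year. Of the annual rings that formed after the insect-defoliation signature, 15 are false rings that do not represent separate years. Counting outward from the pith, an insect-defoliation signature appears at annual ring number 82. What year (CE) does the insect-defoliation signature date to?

636 − 82 = 554 annual rings lie beyond the insect-defoliation signature toward the bark edge.
Excluding 15 false annual rings: 554 − 15 = 539.
1976 − 539 = 1437 CE.

1437 CE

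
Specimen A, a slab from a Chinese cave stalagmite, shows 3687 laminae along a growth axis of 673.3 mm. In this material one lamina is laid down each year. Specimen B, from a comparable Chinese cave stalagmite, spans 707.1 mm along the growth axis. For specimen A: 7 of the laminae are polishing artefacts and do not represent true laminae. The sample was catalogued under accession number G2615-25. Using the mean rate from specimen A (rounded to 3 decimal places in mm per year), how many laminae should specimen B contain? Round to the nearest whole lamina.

3864 laminae

Specimen A: correcting the raw count gives 3687 − 7 = 3680 true laminae.
A: Mean rate = 673.3 mm / 3680 years ≈ 0.183 mm per year.
Specimen B: 707.1 mm / 0.183 mm per year = 3863.93 years ≈ 3864 laminae.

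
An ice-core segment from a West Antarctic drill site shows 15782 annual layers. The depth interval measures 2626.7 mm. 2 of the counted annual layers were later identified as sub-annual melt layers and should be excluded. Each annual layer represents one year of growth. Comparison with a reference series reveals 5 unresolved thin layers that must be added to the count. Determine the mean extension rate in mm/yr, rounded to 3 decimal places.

Adjusted count: 15782 − 2 + 5 = 15785 annual layers.
Mean rate = 2626.7 mm / 15785 years ≈ 0.166 mm/yr.

0.166 mm/yr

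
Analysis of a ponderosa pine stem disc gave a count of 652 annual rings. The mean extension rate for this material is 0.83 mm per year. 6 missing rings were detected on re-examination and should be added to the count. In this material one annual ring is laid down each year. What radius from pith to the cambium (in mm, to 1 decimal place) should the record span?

Correcting the raw count gives 652 + 6 = 658 true annual rings.
Predicted length = 0.83 mm/year × 658 years = 546.1 mm.

546.1 mm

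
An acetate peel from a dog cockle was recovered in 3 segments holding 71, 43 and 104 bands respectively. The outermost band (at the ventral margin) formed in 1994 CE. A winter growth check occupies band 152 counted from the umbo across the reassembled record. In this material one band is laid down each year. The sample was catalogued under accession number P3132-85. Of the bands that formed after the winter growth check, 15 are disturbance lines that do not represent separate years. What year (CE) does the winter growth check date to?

1943 CE

Total bands = 71 + 43 + 104 = 218.
Between band 152 and the ventral margin there are 218 − 152 = 66 bands.
Excluding 15 false bands: 66 − 15 = 51.
Counting back 51 years from 1994 CE places the winter growth check in 1994 − 51 = 1943 CE.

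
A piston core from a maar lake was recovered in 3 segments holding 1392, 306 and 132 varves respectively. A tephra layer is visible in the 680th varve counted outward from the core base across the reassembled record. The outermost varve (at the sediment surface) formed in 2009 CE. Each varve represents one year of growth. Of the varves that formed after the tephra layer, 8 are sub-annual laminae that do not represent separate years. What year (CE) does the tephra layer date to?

Total varves = 1392 + 306 + 132 = 1830.
Between varve 680 and the sediment surface there are 1830 − 680 = 1150 varves.
1150 − 8 false = 1142 true varves after the tephra layer.
The varve at the sediment surface is 2009 CE, so the tephra layer dates to 2009 − 1142 = 867 CE.

867 CE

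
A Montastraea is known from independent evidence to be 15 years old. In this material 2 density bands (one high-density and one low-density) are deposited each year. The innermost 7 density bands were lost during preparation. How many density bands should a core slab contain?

23 density bands

Expected density bands: 15 × 2 = 30.
Less the 7 uncaptured density bands: 30 − 7 = 23.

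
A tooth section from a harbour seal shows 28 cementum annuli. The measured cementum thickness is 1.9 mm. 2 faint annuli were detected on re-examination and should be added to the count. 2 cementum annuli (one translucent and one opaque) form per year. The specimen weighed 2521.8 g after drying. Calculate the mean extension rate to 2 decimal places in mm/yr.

0.13 mm/yr

True cementum annulus count = 28 + 2 = 30.
With 2 cementum annuli per year, 30 / 2 = 15 years.
Extension rate ≈ 1.9 / 15 = 0.13 mm/yr.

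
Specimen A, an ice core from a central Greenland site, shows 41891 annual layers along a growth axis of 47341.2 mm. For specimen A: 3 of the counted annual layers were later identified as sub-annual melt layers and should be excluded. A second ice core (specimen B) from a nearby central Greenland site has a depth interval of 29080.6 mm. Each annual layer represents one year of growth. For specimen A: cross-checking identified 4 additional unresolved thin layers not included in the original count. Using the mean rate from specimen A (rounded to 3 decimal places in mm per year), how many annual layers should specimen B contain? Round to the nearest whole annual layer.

25735 annual layers

Specimen A: correcting the raw count gives 41891 − 3 + 4 = 41892 true annual layers.
A: 47341.2 mm over 41892 years gives 47341.2 / 41892 ≈ 1.130 mm/yr.
Specimen B: 29080.6 mm / 1.130 mm per year = 25735.04 years ≈ 25735 annual layers.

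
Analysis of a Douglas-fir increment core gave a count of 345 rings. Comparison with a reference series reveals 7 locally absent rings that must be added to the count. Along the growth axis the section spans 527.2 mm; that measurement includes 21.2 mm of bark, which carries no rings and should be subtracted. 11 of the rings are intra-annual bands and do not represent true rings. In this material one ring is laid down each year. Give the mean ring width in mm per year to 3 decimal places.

1.484 mm per year

Correcting the raw count gives 345 − 11 + 7 = 341 true rings.
The growth record spans 527.2 − 21.2 = 506.0 mm.
Extension rate ≈ 506.0 / 341 = 1.484 mm per year.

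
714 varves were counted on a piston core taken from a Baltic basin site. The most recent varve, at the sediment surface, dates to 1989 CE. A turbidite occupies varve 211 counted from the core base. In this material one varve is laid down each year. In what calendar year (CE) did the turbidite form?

714 − 211 = 503 varves lie beyond the turbidite toward the sediment surface.
1989 − 503 = 1486 CE.

1486 CE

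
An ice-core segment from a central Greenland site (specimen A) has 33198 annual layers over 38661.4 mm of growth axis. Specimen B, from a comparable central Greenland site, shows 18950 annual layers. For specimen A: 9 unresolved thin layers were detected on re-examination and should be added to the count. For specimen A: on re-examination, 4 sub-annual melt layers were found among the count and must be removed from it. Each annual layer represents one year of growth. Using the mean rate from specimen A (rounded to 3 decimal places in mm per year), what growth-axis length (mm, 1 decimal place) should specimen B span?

22057.8 mm

Specimen A: after corrections the count is 33198 − 4 + 9 = 33203 annual layers.
A: Mean rate = 38661.4 mm / 33203 years ≈ 1.164 mm/yr.
For B, 1.164 mm/year × 18950 years = 22057.8 mm.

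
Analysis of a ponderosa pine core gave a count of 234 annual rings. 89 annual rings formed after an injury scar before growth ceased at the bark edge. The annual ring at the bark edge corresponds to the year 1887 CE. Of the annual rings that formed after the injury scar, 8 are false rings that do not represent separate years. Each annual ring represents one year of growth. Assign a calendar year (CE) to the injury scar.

1806 CE

There are 89 annual rings younger than the injury scar.
89 − 8 false = 81 true annual rings after the injury scar.
1887 − 81 = 1806 CE.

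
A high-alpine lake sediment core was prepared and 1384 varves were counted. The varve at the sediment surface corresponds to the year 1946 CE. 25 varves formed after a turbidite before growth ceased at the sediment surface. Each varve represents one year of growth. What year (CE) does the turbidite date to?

25 varves formed after the turbidite.
Counting back 25 years from 1946 CE places the turbidite in 1946 − 25 = 1921 CE.

1921 CE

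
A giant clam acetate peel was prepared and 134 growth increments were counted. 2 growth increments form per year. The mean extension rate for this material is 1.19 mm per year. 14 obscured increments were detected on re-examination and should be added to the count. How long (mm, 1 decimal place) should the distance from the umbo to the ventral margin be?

88.1 mm

After corrections the count is 134 + 14 = 148 growth increments.
Dividing by 2 growth increments per year: 148 / 2 = 74 years.
Predicted length = 1.19 mm/year × 74 years = 88.1 mm.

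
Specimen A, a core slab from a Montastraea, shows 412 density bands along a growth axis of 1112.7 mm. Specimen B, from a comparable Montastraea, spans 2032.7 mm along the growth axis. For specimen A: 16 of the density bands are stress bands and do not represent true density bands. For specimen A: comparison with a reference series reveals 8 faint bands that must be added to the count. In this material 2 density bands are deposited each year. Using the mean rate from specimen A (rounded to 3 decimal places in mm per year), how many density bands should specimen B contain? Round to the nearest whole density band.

Specimen A: correcting the raw count gives 412 − 16 + 8 = 404 true density bands.
Specimen A: with 2 density bands per year, 404 / 2 = 202 years.
A: Extension rate ≈ 1112.7 / 202 = 5.508 mm/yr.
B spans 2032.7 / 5.508 = 369.05 years; at 2 density bands per year that is 369.05 × 2 ≈ 738 density bands.

738 density bands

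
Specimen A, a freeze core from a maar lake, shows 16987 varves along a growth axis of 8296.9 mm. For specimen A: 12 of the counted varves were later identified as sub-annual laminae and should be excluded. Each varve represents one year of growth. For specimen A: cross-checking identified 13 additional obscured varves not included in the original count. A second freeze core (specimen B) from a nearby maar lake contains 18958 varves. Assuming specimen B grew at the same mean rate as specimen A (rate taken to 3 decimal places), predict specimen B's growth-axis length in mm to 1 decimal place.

Specimen A: true varve count = 16987 − 12 + 13 = 16988.
A: 8296.9 mm over 16988 years gives 8296.9 / 16988 ≈ 0.488 mm/year.
For B, 0.488 mm/year × 18958 years = 9251.5 mm.

9251.5 mm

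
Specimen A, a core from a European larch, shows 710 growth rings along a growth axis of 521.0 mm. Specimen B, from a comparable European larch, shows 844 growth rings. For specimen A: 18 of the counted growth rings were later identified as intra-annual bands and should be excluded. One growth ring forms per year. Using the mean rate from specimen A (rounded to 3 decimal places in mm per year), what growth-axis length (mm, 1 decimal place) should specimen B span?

Specimen A: correcting the raw count gives 710 − 18 = 692 true growth rings.
A: Extension rate ≈ 521.0 / 692 = 0.753 mm per year.
For B, 0.753 mm/year × 844 years = 635.5 mm.

635.5 mm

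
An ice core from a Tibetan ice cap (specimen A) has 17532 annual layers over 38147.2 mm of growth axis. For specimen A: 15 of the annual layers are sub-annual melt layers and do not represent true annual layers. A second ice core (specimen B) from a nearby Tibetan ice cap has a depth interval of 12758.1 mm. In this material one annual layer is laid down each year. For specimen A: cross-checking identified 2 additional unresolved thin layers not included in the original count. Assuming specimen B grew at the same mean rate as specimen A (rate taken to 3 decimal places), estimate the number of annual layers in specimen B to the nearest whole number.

5860 annual layers

Specimen A: adjusted count: 17532 − 15 + 2 = 17519 annual layers.
A: Extension rate ≈ 38147.2 / 17519 = 2.177 mm per year.
B spans 12758.1 / 2.177 = 5860.40 years ≈ 5860 annual layers.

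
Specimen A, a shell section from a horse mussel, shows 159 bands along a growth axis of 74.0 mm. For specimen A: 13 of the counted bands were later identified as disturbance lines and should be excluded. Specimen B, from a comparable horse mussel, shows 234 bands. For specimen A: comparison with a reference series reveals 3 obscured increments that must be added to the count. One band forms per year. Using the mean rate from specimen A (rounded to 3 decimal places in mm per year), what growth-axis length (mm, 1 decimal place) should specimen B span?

Specimen A: after corrections the count is 159 − 13 + 3 = 149 bands.
A: 74.0 mm over 149 years gives 74.0 / 149 ≈ 0.497 mm/year.
B's length ≈ 0.497 × 234 = 116.3 mm.

116.3 mm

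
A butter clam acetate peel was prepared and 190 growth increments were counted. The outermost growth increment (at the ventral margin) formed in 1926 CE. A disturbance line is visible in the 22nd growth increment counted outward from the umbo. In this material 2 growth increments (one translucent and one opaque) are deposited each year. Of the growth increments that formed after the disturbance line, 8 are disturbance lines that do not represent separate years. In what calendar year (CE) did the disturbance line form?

1846 CE

190 − 22 = 168 growth increments lie beyond the disturbance line toward the ventral margin.
Excluding 8 false growth increments: 168 − 8 = 160.
Dividing by 2 growth increments per year: 160 / 2 = 80 years.
1926 − 80 = 1846 CE.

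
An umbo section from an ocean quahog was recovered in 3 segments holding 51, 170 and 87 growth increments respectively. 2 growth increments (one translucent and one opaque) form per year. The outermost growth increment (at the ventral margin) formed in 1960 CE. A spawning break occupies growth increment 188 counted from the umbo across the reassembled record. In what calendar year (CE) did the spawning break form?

Total growth increments = 51 + 170 + 87 = 308.
Between growth increment 188 and the ventral margin there are 308 − 188 = 120 growth increments.
120 growth increments at 2 per year is 120 / 2 = 60 years.
1960 − 60 = 1900 CE.

1900 CE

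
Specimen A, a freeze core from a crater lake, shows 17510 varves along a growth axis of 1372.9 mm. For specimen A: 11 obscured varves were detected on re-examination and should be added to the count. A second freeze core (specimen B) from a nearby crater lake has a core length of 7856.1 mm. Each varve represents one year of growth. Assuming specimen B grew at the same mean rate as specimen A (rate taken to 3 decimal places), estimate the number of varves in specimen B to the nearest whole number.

100719 varves

Specimen A: after corrections the count is 17510 + 11 = 17521 varves.
A: Extension rate ≈ 1372.9 / 17521 = 0.078 mm per year.
B spans 7856.1 / 0.078 = 100719.23 years ≈ 100719 varves.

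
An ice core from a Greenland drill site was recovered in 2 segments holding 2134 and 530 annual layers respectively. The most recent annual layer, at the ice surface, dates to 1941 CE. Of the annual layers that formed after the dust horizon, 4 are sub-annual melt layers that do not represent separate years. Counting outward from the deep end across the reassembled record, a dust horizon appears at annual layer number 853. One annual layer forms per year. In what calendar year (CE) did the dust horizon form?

Total annual layers = 2134 + 530 = 2664.
Between annual layer 853 and the ice surface there are 2664 − 853 = 1811 annual layers.
Excluding 4 false annual layers: 1811 − 4 = 1807.
1941 − 1807 = 134 CE.

134 CE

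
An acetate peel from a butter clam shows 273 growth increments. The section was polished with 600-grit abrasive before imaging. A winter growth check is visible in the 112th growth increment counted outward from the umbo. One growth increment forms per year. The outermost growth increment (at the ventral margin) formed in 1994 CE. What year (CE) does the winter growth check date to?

1833 CE

The winter growth check sits at growth increment 112 from the umbo, so 273 − 112 = 161 growth increments formed after it.
The growth increment at the ventral margin is 1994 CE, so the winter growth check dates to 1994 − 161 = 1833 CE.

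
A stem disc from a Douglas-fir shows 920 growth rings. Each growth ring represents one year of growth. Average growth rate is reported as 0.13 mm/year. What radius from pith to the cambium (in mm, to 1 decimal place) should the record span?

The record spans 920 years at 0.13 mm per year.
Predicted length = 0.13 mm/year × 920 years = 119.6 mm.

119.6 mm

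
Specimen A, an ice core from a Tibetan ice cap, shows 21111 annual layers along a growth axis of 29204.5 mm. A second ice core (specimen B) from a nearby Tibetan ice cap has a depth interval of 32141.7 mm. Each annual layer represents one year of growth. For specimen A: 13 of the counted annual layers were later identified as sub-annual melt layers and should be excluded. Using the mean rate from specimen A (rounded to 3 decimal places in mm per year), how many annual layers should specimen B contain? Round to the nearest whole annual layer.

23224 annual layers

Specimen A: after corrections the count is 21111 − 13 = 21098 annual layers.
A: 29204.5 mm over 21098 years gives 29204.5 / 21098 ≈ 1.384 mm per year.
For B, 32141.7 / 1.384 = 23223.77 years ≈ 23224 annual layers.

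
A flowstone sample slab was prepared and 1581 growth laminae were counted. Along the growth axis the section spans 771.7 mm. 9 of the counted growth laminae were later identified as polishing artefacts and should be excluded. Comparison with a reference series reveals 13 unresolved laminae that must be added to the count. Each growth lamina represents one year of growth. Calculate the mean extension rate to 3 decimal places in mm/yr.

Adjusted count: 1581 − 9 + 13 = 1585 growth laminae.
Extension rate ≈ 771.7 / 1585 = 0.487 mm/yr.

0.487 mm/yr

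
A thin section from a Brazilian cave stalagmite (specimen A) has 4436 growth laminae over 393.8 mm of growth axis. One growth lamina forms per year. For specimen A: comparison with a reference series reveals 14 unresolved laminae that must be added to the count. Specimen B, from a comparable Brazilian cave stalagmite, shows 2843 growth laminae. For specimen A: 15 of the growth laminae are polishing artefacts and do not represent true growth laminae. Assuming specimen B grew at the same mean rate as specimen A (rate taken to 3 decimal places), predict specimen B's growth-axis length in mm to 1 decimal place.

Specimen A: adjusted count: 4436 − 15 + 14 = 4435 growth laminae.
A: Mean rate = 393.8 mm / 4435 years ≈ 0.089 mm per year.
B's length ≈ 0.089 × 2843 = 253.0 mm.

253.0 mm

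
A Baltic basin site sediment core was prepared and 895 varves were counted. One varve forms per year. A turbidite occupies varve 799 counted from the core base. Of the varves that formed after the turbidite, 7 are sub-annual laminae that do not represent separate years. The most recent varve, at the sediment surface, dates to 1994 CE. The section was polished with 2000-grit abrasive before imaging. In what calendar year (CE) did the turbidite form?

The turbidite sits at varve 799 from the core base, so 895 − 799 = 96 varves formed after it.
96 − 7 false = 89 true varves after the turbidite.
Counting back 89 years from 1994 CE places the turbidite in 1994 − 89 = 1905 CE.

1905 CE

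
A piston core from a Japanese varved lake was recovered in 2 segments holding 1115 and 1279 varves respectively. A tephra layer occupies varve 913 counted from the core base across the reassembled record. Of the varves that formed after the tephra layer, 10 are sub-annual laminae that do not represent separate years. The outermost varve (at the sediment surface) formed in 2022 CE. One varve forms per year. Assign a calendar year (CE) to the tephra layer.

551 CE

Total varves = 1115 + 1279 = 2394.
2394 − 913 = 1481 varves lie beyond the tephra layer toward the sediment surface.
1481 − 10 false = 1471 true varves after the tephra layer.
2022 − 1471 = 551 CE.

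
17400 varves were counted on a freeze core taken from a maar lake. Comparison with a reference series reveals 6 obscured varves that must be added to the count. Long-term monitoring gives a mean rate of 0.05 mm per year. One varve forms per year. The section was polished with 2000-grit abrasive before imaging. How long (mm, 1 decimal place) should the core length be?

870.3 mm

Correcting the raw count gives 17400 + 6 = 17406 true varves.
Length ≈ 0.05 × 17406 = 870.3 mm.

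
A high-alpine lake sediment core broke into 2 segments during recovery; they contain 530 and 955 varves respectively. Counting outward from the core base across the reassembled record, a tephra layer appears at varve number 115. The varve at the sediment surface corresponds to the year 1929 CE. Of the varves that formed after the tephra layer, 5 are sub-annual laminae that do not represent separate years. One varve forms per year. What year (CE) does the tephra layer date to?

564 CE

Total varves = 530 + 955 = 1485.
1485 − 115 = 1370 varves lie beyond the tephra layer toward the sediment surface.
Excluding 5 false varves: 1370 − 5 = 1365.
Counting back 1365 years from 1929 CE places the tephra layer in 1929 − 1365 = 564 CE.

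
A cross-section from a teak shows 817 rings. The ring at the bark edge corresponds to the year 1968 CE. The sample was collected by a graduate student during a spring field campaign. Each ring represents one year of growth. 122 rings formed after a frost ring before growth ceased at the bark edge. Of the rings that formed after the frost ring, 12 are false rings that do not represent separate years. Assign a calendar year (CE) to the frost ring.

1858 CE

122 rings formed after the frost ring.
122 − 12 false = 110 true rings after the frost ring.
1968 − 110 = 1858 CE.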